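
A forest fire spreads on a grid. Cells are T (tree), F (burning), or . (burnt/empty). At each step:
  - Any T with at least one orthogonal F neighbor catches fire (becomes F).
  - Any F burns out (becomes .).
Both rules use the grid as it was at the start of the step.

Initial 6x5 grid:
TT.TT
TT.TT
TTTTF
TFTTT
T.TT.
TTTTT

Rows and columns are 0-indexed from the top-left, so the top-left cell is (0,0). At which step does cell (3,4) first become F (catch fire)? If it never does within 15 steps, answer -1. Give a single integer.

Step 1: cell (3,4)='F' (+6 fires, +2 burnt)
  -> target ignites at step 1
Step 2: cell (3,4)='.' (+8 fires, +6 burnt)
Step 3: cell (3,4)='.' (+6 fires, +8 burnt)
Step 4: cell (3,4)='.' (+3 fires, +6 burnt)
Step 5: cell (3,4)='.' (+1 fires, +3 burnt)
Step 6: cell (3,4)='.' (+0 fires, +1 burnt)
  fire out at step 6

1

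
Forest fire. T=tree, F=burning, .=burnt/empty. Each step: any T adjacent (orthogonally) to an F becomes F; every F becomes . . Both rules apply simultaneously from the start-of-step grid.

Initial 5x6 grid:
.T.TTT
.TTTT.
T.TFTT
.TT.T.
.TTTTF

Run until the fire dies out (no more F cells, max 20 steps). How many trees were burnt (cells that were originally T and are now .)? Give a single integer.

Step 1: +4 fires, +2 burnt (F count now 4)
Step 2: +7 fires, +4 burnt (F count now 7)
Step 3: +4 fires, +7 burnt (F count now 4)
Step 4: +3 fires, +4 burnt (F count now 3)
Step 5: +0 fires, +3 burnt (F count now 0)
Fire out after step 5
Initially T: 19, now '.': 29
Total burnt (originally-T cells now '.'): 18

Answer: 18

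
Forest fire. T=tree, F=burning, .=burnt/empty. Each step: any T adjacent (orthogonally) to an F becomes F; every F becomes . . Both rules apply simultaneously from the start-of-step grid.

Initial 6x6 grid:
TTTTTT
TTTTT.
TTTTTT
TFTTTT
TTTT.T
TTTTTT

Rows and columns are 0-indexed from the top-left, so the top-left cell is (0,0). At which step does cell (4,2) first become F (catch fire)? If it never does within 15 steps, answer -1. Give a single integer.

Step 1: cell (4,2)='T' (+4 fires, +1 burnt)
Step 2: cell (4,2)='F' (+7 fires, +4 burnt)
  -> target ignites at step 2
Step 3: cell (4,2)='.' (+8 fires, +7 burnt)
Step 4: cell (4,2)='.' (+6 fires, +8 burnt)
Step 5: cell (4,2)='.' (+5 fires, +6 burnt)
Step 6: cell (4,2)='.' (+2 fires, +5 burnt)
Step 7: cell (4,2)='.' (+1 fires, +2 burnt)
Step 8: cell (4,2)='.' (+0 fires, +1 burnt)
  fire out at step 8

2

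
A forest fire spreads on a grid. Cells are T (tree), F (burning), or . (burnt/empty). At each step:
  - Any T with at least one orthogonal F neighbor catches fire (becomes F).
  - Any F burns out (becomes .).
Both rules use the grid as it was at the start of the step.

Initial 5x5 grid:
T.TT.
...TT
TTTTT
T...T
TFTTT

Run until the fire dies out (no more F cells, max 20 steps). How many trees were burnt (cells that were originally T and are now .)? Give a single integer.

Step 1: +2 fires, +1 burnt (F count now 2)
Step 2: +2 fires, +2 burnt (F count now 2)
Step 3: +2 fires, +2 burnt (F count now 2)
Step 4: +2 fires, +2 burnt (F count now 2)
Step 5: +2 fires, +2 burnt (F count now 2)
Step 6: +2 fires, +2 burnt (F count now 2)
Step 7: +1 fires, +2 burnt (F count now 1)
Step 8: +1 fires, +1 burnt (F count now 1)
Step 9: +1 fires, +1 burnt (F count now 1)
Step 10: +0 fires, +1 burnt (F count now 0)
Fire out after step 10
Initially T: 16, now '.': 24
Total burnt (originally-T cells now '.'): 15

Answer: 15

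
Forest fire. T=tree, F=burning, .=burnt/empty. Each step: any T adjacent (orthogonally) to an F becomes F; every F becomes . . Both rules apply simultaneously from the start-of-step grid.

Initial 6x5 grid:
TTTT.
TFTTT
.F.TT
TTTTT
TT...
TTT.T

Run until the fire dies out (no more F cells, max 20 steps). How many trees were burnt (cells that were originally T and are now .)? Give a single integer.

Answer: 20

Derivation:
Step 1: +4 fires, +2 burnt (F count now 4)
Step 2: +6 fires, +4 burnt (F count now 6)
Step 3: +6 fires, +6 burnt (F count now 6)
Step 4: +4 fires, +6 burnt (F count now 4)
Step 5: +0 fires, +4 burnt (F count now 0)
Fire out after step 5
Initially T: 21, now '.': 29
Total burnt (originally-T cells now '.'): 20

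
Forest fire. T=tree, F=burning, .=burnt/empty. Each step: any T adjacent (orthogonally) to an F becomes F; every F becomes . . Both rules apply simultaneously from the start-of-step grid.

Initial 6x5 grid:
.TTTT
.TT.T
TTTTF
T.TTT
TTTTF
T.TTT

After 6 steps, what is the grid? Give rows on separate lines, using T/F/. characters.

Step 1: 5 trees catch fire, 2 burn out
  .TTTT
  .TT.F
  TTTF.
  T.TTF
  TTTF.
  T.TTF
Step 2: 5 trees catch fire, 5 burn out
  .TTTF
  .TT..
  TTF..
  T.TF.
  TTF..
  T.TF.
Step 3: 6 trees catch fire, 5 burn out
  .TTF.
  .TF..
  TF...
  T.F..
  TF...
  T.F..
Step 4: 4 trees catch fire, 6 burn out
  .TF..
  .F...
  F....
  T....
  F....
  T....
Step 5: 3 trees catch fire, 4 burn out
  .F...
  .....
  .....
  F....
  .....
  F....
Step 6: 0 trees catch fire, 3 burn out
  .....
  .....
  .....
  .....
  .....
  .....

.....
.....
.....
.....
.....
.....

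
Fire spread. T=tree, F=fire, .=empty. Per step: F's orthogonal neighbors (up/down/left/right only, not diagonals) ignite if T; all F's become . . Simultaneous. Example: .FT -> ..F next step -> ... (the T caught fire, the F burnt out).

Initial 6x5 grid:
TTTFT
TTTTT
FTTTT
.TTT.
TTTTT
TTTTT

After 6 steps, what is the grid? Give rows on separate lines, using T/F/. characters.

Step 1: 5 trees catch fire, 2 burn out
  TTF.F
  FTTFT
  .FTTT
  .TTT.
  TTTTT
  TTTTT
Step 2: 8 trees catch fire, 5 burn out
  FF...
  .FF.F
  ..FFT
  .FTT.
  TTTTT
  TTTTT
Step 3: 4 trees catch fire, 8 burn out
  .....
  .....
  ....F
  ..FF.
  TFTTT
  TTTTT
Step 4: 4 trees catch fire, 4 burn out
  .....
  .....
  .....
  .....
  F.FFT
  TFTTT
Step 5: 4 trees catch fire, 4 burn out
  .....
  .....
  .....
  .....
  ....F
  F.FFT
Step 6: 1 trees catch fire, 4 burn out
  .....
  .....
  .....
  .....
  .....
  ....F

.....
.....
.....
.....
.....
....F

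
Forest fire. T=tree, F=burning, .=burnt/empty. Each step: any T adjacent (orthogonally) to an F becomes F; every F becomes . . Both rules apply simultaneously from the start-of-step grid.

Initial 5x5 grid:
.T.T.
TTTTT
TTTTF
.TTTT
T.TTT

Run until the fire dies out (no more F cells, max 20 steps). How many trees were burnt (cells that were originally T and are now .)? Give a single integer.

Answer: 18

Derivation:
Step 1: +3 fires, +1 burnt (F count now 3)
Step 2: +4 fires, +3 burnt (F count now 4)
Step 3: +5 fires, +4 burnt (F count now 5)
Step 4: +4 fires, +5 burnt (F count now 4)
Step 5: +2 fires, +4 burnt (F count now 2)
Step 6: +0 fires, +2 burnt (F count now 0)
Fire out after step 6
Initially T: 19, now '.': 24
Total burnt (originally-T cells now '.'): 18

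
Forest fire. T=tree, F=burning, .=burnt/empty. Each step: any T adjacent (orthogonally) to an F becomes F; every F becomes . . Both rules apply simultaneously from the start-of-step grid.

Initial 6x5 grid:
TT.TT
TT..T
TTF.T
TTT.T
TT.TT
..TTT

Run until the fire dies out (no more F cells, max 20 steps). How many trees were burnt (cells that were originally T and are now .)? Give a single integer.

Step 1: +2 fires, +1 burnt (F count now 2)
Step 2: +3 fires, +2 burnt (F count now 3)
Step 3: +4 fires, +3 burnt (F count now 4)
Step 4: +2 fires, +4 burnt (F count now 2)
Step 5: +0 fires, +2 burnt (F count now 0)
Fire out after step 5
Initially T: 21, now '.': 20
Total burnt (originally-T cells now '.'): 11

Answer: 11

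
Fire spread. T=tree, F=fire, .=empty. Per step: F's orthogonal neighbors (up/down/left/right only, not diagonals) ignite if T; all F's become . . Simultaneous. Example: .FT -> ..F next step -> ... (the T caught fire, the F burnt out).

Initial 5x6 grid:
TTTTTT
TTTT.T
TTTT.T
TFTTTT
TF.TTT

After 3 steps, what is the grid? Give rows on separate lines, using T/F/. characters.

Step 1: 4 trees catch fire, 2 burn out
  TTTTTT
  TTTT.T
  TFTT.T
  F.FTTT
  F..TTT
Step 2: 4 trees catch fire, 4 burn out
  TTTTTT
  TFTT.T
  F.FT.T
  ...FTT
  ...TTT
Step 3: 6 trees catch fire, 4 burn out
  TFTTTT
  F.FT.T
  ...F.T
  ....FT
  ...FTT

TFTTTT
F.FT.T
...F.T
....FT
...FTT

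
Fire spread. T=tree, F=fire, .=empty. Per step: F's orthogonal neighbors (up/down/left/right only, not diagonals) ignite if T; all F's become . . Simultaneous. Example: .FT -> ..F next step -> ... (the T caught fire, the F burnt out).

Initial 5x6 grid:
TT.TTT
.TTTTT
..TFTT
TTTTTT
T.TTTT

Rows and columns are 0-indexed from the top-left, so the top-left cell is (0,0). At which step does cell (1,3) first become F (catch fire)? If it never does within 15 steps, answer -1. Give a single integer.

Step 1: cell (1,3)='F' (+4 fires, +1 burnt)
  -> target ignites at step 1
Step 2: cell (1,3)='.' (+7 fires, +4 burnt)
Step 3: cell (1,3)='.' (+7 fires, +7 burnt)
Step 4: cell (1,3)='.' (+4 fires, +7 burnt)
Step 5: cell (1,3)='.' (+2 fires, +4 burnt)
Step 6: cell (1,3)='.' (+0 fires, +2 burnt)
  fire out at step 6

1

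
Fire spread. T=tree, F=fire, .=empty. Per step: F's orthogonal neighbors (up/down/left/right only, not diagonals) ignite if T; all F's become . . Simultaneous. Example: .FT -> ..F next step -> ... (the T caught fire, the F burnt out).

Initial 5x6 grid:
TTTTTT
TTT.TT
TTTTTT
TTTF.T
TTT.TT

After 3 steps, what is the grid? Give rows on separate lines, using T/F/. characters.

Step 1: 2 trees catch fire, 1 burn out
  TTTTTT
  TTT.TT
  TTTFTT
  TTF..T
  TTT.TT
Step 2: 4 trees catch fire, 2 burn out
  TTTTTT
  TTT.TT
  TTF.FT
  TF...T
  TTF.TT
Step 3: 6 trees catch fire, 4 burn out
  TTTTTT
  TTF.FT
  TF...F
  F....T
  TF..TT

TTTTTT
TTF.FT
TF...F
F....T
TF..TT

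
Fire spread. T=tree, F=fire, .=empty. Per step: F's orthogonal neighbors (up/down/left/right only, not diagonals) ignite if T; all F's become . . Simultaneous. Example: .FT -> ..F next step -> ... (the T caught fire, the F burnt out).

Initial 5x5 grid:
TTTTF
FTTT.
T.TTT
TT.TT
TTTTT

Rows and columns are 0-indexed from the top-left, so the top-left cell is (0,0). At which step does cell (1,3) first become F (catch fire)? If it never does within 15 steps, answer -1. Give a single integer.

Step 1: cell (1,3)='T' (+4 fires, +2 burnt)
Step 2: cell (1,3)='F' (+5 fires, +4 burnt)
  -> target ignites at step 2
Step 3: cell (1,3)='.' (+4 fires, +5 burnt)
Step 4: cell (1,3)='.' (+3 fires, +4 burnt)
Step 5: cell (1,3)='.' (+3 fires, +3 burnt)
Step 6: cell (1,3)='.' (+1 fires, +3 burnt)
Step 7: cell (1,3)='.' (+0 fires, +1 burnt)
  fire out at step 7

2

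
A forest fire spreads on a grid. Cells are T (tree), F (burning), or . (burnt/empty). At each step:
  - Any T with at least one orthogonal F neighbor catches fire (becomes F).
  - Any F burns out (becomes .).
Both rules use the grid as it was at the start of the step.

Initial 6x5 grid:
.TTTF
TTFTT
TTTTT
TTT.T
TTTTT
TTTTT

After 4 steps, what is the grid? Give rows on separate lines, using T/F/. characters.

Step 1: 6 trees catch fire, 2 burn out
  .TFF.
  TF.FF
  TTFTT
  TTT.T
  TTTTT
  TTTTT
Step 2: 6 trees catch fire, 6 burn out
  .F...
  F....
  TF.FF
  TTF.T
  TTTTT
  TTTTT
Step 3: 4 trees catch fire, 6 burn out
  .....
  .....
  F....
  TF..F
  TTFTT
  TTTTT
Step 4: 5 trees catch fire, 4 burn out
  .....
  .....
  .....
  F....
  TF.FF
  TTFTT

.....
.....
.....
F....
TF.FF
TTFTT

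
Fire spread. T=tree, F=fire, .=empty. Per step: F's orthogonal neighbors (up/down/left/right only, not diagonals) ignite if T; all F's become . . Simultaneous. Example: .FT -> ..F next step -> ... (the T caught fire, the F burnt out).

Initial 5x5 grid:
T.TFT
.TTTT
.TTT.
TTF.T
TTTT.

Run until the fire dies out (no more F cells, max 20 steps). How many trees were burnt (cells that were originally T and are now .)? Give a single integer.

Step 1: +6 fires, +2 burnt (F count now 6)
Step 2: +7 fires, +6 burnt (F count now 7)
Step 3: +2 fires, +7 burnt (F count now 2)
Step 4: +0 fires, +2 burnt (F count now 0)
Fire out after step 4
Initially T: 17, now '.': 23
Total burnt (originally-T cells now '.'): 15

Answer: 15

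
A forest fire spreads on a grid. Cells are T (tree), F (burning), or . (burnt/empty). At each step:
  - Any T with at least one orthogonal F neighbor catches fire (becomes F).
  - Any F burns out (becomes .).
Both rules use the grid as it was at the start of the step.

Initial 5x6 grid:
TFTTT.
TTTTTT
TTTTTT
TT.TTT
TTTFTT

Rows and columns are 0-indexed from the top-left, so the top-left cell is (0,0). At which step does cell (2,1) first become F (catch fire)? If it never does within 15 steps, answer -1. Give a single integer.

Step 1: cell (2,1)='T' (+6 fires, +2 burnt)
Step 2: cell (2,1)='F' (+8 fires, +6 burnt)
  -> target ignites at step 2
Step 3: cell (2,1)='.' (+8 fires, +8 burnt)
Step 4: cell (2,1)='.' (+3 fires, +8 burnt)
Step 5: cell (2,1)='.' (+1 fires, +3 burnt)
Step 6: cell (2,1)='.' (+0 fires, +1 burnt)
  fire out at step 6

2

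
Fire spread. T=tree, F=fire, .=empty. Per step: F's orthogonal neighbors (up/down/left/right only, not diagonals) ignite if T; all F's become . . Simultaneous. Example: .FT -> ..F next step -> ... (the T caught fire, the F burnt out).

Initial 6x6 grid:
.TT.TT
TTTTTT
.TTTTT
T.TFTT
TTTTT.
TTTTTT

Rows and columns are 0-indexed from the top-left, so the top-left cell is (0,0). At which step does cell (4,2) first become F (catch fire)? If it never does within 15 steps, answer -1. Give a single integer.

Step 1: cell (4,2)='T' (+4 fires, +1 burnt)
Step 2: cell (4,2)='F' (+7 fires, +4 burnt)
  -> target ignites at step 2
Step 3: cell (4,2)='.' (+7 fires, +7 burnt)
Step 4: cell (4,2)='.' (+7 fires, +7 burnt)
Step 5: cell (4,2)='.' (+5 fires, +7 burnt)
Step 6: cell (4,2)='.' (+0 fires, +5 burnt)
  fire out at step 6

2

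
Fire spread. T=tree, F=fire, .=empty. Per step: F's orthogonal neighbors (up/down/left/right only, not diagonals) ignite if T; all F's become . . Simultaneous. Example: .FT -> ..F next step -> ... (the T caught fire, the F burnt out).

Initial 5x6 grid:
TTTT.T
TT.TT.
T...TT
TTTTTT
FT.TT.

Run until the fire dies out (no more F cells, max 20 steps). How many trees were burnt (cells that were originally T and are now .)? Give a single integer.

Step 1: +2 fires, +1 burnt (F count now 2)
Step 2: +2 fires, +2 burnt (F count now 2)
Step 3: +2 fires, +2 burnt (F count now 2)
Step 4: +3 fires, +2 burnt (F count now 3)
Step 5: +3 fires, +3 burnt (F count now 3)
Step 6: +4 fires, +3 burnt (F count now 4)
Step 7: +3 fires, +4 burnt (F count now 3)
Step 8: +1 fires, +3 burnt (F count now 1)
Step 9: +0 fires, +1 burnt (F count now 0)
Fire out after step 9
Initially T: 21, now '.': 29
Total burnt (originally-T cells now '.'): 20

Answer: 20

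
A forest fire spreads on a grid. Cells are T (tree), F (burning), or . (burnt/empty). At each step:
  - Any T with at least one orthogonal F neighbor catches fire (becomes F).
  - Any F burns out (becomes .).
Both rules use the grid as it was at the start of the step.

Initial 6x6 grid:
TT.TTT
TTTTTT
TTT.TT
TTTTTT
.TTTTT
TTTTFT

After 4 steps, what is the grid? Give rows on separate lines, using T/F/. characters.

Step 1: 3 trees catch fire, 1 burn out
  TT.TTT
  TTTTTT
  TTT.TT
  TTTTTT
  .TTTFT
  TTTF.F
Step 2: 4 trees catch fire, 3 burn out
  TT.TTT
  TTTTTT
  TTT.TT
  TTTTFT
  .TTF.F
  TTF...
Step 3: 5 trees catch fire, 4 burn out
  TT.TTT
  TTTTTT
  TTT.FT
  TTTF.F
  .TF...
  TF....
Step 4: 5 trees catch fire, 5 burn out
  TT.TTT
  TTTTFT
  TTT..F
  TTF...
  .F....
  F.....

TT.TTT
TTTTFT
TTT..F
TTF...
.F....
F.....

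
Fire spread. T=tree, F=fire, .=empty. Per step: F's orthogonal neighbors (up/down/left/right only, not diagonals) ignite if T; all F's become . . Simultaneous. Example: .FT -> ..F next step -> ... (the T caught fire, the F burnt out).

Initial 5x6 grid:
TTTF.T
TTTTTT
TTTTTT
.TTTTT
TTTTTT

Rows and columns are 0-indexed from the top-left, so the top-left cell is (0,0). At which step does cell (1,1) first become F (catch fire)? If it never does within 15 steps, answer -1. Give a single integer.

Step 1: cell (1,1)='T' (+2 fires, +1 burnt)
Step 2: cell (1,1)='T' (+4 fires, +2 burnt)
Step 3: cell (1,1)='F' (+6 fires, +4 burnt)
  -> target ignites at step 3
Step 4: cell (1,1)='.' (+7 fires, +6 burnt)
Step 5: cell (1,1)='.' (+5 fires, +7 burnt)
Step 6: cell (1,1)='.' (+2 fires, +5 burnt)
Step 7: cell (1,1)='.' (+1 fires, +2 burnt)
Step 8: cell (1,1)='.' (+0 fires, +1 burnt)
  fire out at step 8

3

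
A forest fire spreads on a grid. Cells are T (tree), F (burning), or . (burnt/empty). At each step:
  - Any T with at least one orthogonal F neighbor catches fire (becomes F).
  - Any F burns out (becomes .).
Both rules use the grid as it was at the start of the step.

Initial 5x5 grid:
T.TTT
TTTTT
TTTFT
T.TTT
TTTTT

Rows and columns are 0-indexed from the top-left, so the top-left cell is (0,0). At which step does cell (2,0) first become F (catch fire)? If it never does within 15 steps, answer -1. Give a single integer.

Step 1: cell (2,0)='T' (+4 fires, +1 burnt)
Step 2: cell (2,0)='T' (+7 fires, +4 burnt)
Step 3: cell (2,0)='F' (+6 fires, +7 burnt)
  -> target ignites at step 3
Step 4: cell (2,0)='.' (+3 fires, +6 burnt)
Step 5: cell (2,0)='.' (+2 fires, +3 burnt)
Step 6: cell (2,0)='.' (+0 fires, +2 burnt)
  fire out at step 6

3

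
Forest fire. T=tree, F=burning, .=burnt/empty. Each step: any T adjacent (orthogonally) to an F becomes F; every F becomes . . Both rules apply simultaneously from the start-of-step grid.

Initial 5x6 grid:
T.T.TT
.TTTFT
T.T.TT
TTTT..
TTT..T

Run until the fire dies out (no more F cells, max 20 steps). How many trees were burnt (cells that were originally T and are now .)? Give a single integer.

Answer: 18

Derivation:
Step 1: +4 fires, +1 burnt (F count now 4)
Step 2: +3 fires, +4 burnt (F count now 3)
Step 3: +3 fires, +3 burnt (F count now 3)
Step 4: +1 fires, +3 burnt (F count now 1)
Step 5: +3 fires, +1 burnt (F count now 3)
Step 6: +2 fires, +3 burnt (F count now 2)
Step 7: +2 fires, +2 burnt (F count now 2)
Step 8: +0 fires, +2 burnt (F count now 0)
Fire out after step 8
Initially T: 20, now '.': 28
Total burnt (originally-T cells now '.'): 18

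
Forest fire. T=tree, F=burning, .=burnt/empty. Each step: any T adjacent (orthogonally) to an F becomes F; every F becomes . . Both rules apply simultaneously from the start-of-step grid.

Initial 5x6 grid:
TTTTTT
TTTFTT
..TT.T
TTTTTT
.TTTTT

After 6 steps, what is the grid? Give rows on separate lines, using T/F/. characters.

Step 1: 4 trees catch fire, 1 burn out
  TTTFTT
  TTF.FT
  ..TF.T
  TTTTTT
  .TTTTT
Step 2: 6 trees catch fire, 4 burn out
  TTF.FT
  TF...F
  ..F..T
  TTTFTT
  .TTTTT
Step 3: 7 trees catch fire, 6 burn out
  TF...F
  F.....
  .....F
  TTF.FT
  .TTFTT
Step 4: 5 trees catch fire, 7 burn out
  F.....
  ......
  ......
  TF...F
  .TF.FT
Step 5: 3 trees catch fire, 5 burn out
  ......
  ......
  ......
  F.....
  .F...F
Step 6: 0 trees catch fire, 3 burn out
  ......
  ......
  ......
  ......
  ......

......
......
......
......
......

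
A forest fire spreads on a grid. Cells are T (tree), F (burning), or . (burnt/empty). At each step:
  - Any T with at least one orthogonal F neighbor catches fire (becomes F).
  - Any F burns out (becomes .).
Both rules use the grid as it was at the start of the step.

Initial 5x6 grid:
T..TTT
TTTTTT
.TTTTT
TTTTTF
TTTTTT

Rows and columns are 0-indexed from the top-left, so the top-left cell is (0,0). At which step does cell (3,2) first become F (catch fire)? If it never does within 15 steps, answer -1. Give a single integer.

Step 1: cell (3,2)='T' (+3 fires, +1 burnt)
Step 2: cell (3,2)='T' (+4 fires, +3 burnt)
Step 3: cell (3,2)='F' (+5 fires, +4 burnt)
  -> target ignites at step 3
Step 4: cell (3,2)='.' (+5 fires, +5 burnt)
Step 5: cell (3,2)='.' (+5 fires, +5 burnt)
Step 6: cell (3,2)='.' (+2 fires, +5 burnt)
Step 7: cell (3,2)='.' (+1 fires, +2 burnt)
Step 8: cell (3,2)='.' (+1 fires, +1 burnt)
Step 9: cell (3,2)='.' (+0 fires, +1 burnt)
  fire out at step 9

3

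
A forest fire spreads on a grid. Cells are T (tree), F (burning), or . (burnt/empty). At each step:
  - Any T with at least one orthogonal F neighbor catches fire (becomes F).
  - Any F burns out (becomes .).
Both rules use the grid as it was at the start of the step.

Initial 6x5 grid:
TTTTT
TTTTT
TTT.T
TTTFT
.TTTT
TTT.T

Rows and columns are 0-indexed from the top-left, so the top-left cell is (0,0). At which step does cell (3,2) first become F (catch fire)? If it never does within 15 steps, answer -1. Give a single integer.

Step 1: cell (3,2)='F' (+3 fires, +1 burnt)
  -> target ignites at step 1
Step 2: cell (3,2)='.' (+5 fires, +3 burnt)
Step 3: cell (3,2)='.' (+7 fires, +5 burnt)
Step 4: cell (3,2)='.' (+6 fires, +7 burnt)
Step 5: cell (3,2)='.' (+4 fires, +6 burnt)
Step 6: cell (3,2)='.' (+1 fires, +4 burnt)
Step 7: cell (3,2)='.' (+0 fires, +1 burnt)
  fire out at step 7

1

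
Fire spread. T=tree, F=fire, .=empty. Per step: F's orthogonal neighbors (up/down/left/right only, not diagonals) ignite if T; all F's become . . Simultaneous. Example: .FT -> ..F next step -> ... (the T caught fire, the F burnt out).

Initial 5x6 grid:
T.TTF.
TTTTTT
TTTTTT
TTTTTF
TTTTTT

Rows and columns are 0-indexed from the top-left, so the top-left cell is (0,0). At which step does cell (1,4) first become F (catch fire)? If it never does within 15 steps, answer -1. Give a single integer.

Step 1: cell (1,4)='F' (+5 fires, +2 burnt)
  -> target ignites at step 1
Step 2: cell (1,4)='.' (+6 fires, +5 burnt)
Step 3: cell (1,4)='.' (+4 fires, +6 burnt)
Step 4: cell (1,4)='.' (+4 fires, +4 burnt)
Step 5: cell (1,4)='.' (+4 fires, +4 burnt)
Step 6: cell (1,4)='.' (+3 fires, +4 burnt)
Step 7: cell (1,4)='.' (+0 fires, +3 burnt)
  fire out at step 7

1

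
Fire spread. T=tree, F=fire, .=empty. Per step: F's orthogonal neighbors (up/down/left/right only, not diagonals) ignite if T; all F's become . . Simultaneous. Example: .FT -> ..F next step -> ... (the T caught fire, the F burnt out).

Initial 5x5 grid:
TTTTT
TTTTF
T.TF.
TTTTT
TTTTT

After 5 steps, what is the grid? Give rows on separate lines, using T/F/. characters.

Step 1: 4 trees catch fire, 2 burn out
  TTTTF
  TTTF.
  T.F..
  TTTFT
  TTTTT
Step 2: 5 trees catch fire, 4 burn out
  TTTF.
  TTF..
  T....
  TTF.F
  TTTFT
Step 3: 5 trees catch fire, 5 burn out
  TTF..
  TF...
  T....
  TF...
  TTF.F
Step 4: 4 trees catch fire, 5 burn out
  TF...
  F....
  T....
  F....
  TF...
Step 5: 3 trees catch fire, 4 burn out
  F....
  .....
  F....
  .....
  F....

F....
.....
F....
.....
F....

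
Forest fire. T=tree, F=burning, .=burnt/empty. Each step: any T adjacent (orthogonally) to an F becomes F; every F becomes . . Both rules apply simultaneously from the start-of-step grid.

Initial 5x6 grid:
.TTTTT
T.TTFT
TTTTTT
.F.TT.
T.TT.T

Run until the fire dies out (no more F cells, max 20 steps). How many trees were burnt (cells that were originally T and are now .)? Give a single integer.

Answer: 19

Derivation:
Step 1: +5 fires, +2 burnt (F count now 5)
Step 2: +8 fires, +5 burnt (F count now 8)
Step 3: +3 fires, +8 burnt (F count now 3)
Step 4: +2 fires, +3 burnt (F count now 2)
Step 5: +1 fires, +2 burnt (F count now 1)
Step 6: +0 fires, +1 burnt (F count now 0)
Fire out after step 6
Initially T: 21, now '.': 28
Total burnt (originally-T cells now '.'): 19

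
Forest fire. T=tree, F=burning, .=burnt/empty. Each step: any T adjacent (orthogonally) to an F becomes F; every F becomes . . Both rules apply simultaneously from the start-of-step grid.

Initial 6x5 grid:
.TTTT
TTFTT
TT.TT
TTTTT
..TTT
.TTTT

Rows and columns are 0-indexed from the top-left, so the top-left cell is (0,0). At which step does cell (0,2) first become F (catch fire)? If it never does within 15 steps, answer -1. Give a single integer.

Step 1: cell (0,2)='F' (+3 fires, +1 burnt)
  -> target ignites at step 1
Step 2: cell (0,2)='.' (+6 fires, +3 burnt)
Step 3: cell (0,2)='.' (+5 fires, +6 burnt)
Step 4: cell (0,2)='.' (+4 fires, +5 burnt)
Step 5: cell (0,2)='.' (+3 fires, +4 burnt)
Step 6: cell (0,2)='.' (+2 fires, +3 burnt)
Step 7: cell (0,2)='.' (+1 fires, +2 burnt)
Step 8: cell (0,2)='.' (+0 fires, +1 burnt)
  fire out at step 8

1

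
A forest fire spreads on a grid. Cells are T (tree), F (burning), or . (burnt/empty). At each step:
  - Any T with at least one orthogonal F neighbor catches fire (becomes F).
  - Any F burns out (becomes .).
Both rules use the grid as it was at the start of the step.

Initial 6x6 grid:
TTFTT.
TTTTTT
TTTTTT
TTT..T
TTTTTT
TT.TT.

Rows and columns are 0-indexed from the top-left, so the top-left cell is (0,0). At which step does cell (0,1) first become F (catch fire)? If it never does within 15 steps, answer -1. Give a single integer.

Step 1: cell (0,1)='F' (+3 fires, +1 burnt)
  -> target ignites at step 1
Step 2: cell (0,1)='.' (+5 fires, +3 burnt)
Step 3: cell (0,1)='.' (+5 fires, +5 burnt)
Step 4: cell (0,1)='.' (+5 fires, +5 burnt)
Step 5: cell (0,1)='.' (+4 fires, +5 burnt)
Step 6: cell (0,1)='.' (+5 fires, +4 burnt)
Step 7: cell (0,1)='.' (+3 fires, +5 burnt)
Step 8: cell (0,1)='.' (+0 fires, +3 burnt)
  fire out at step 8

1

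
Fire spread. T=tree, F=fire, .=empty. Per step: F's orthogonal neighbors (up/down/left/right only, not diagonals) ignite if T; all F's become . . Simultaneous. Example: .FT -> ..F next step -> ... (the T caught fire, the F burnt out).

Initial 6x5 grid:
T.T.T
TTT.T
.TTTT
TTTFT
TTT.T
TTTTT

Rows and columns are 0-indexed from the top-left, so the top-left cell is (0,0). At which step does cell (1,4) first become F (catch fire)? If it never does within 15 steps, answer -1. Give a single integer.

Step 1: cell (1,4)='T' (+3 fires, +1 burnt)
Step 2: cell (1,4)='T' (+5 fires, +3 burnt)
Step 3: cell (1,4)='F' (+7 fires, +5 burnt)
  -> target ignites at step 3
Step 4: cell (1,4)='.' (+6 fires, +7 burnt)
Step 5: cell (1,4)='.' (+2 fires, +6 burnt)
Step 6: cell (1,4)='.' (+1 fires, +2 burnt)
Step 7: cell (1,4)='.' (+0 fires, +1 burnt)
  fire out at step 7

3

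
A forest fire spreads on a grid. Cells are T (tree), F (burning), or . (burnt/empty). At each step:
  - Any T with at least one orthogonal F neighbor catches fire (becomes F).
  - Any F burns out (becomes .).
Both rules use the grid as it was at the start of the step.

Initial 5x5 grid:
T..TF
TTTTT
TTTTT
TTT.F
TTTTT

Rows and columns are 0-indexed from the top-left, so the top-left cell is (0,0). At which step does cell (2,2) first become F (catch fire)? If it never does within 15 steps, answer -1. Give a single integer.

Step 1: cell (2,2)='T' (+4 fires, +2 burnt)
Step 2: cell (2,2)='T' (+3 fires, +4 burnt)
Step 3: cell (2,2)='F' (+3 fires, +3 burnt)
  -> target ignites at step 3
Step 4: cell (2,2)='.' (+4 fires, +3 burnt)
Step 5: cell (2,2)='.' (+4 fires, +4 burnt)
Step 6: cell (2,2)='.' (+2 fires, +4 burnt)
Step 7: cell (2,2)='.' (+0 fires, +2 burnt)
  fire out at step 7

3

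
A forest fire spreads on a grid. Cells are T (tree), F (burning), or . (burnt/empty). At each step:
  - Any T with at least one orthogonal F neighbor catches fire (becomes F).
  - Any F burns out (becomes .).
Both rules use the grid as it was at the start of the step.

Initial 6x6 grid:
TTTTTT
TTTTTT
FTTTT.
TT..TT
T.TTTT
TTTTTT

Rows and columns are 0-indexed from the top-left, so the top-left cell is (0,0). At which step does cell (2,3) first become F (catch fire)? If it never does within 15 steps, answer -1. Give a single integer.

Step 1: cell (2,3)='T' (+3 fires, +1 burnt)
Step 2: cell (2,3)='T' (+5 fires, +3 burnt)
Step 3: cell (2,3)='F' (+4 fires, +5 burnt)
  -> target ignites at step 3
Step 4: cell (2,3)='.' (+4 fires, +4 burnt)
Step 5: cell (2,3)='.' (+4 fires, +4 burnt)
Step 6: cell (2,3)='.' (+6 fires, +4 burnt)
Step 7: cell (2,3)='.' (+4 fires, +6 burnt)
Step 8: cell (2,3)='.' (+1 fires, +4 burnt)
Step 9: cell (2,3)='.' (+0 fires, +1 burnt)
  fire out at step 9

3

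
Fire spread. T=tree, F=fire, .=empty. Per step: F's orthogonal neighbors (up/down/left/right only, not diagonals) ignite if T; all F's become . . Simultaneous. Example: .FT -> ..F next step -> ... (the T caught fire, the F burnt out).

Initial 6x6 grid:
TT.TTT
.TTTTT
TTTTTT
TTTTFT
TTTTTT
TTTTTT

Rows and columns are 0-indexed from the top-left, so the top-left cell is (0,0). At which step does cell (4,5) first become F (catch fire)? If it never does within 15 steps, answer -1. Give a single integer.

Step 1: cell (4,5)='T' (+4 fires, +1 burnt)
Step 2: cell (4,5)='F' (+7 fires, +4 burnt)
  -> target ignites at step 2
Step 3: cell (4,5)='.' (+8 fires, +7 burnt)
Step 4: cell (4,5)='.' (+7 fires, +8 burnt)
Step 5: cell (4,5)='.' (+4 fires, +7 burnt)
Step 6: cell (4,5)='.' (+2 fires, +4 burnt)
Step 7: cell (4,5)='.' (+1 fires, +2 burnt)
Step 8: cell (4,5)='.' (+0 fires, +1 burnt)
  fire out at step 8

2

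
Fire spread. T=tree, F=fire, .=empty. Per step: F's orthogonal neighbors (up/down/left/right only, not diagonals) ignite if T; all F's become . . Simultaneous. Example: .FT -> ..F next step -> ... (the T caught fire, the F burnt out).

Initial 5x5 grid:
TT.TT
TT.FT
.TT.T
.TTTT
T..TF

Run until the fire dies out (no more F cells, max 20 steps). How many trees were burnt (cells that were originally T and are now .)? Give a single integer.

Step 1: +4 fires, +2 burnt (F count now 4)
Step 2: +3 fires, +4 burnt (F count now 3)
Step 3: +1 fires, +3 burnt (F count now 1)
Step 4: +2 fires, +1 burnt (F count now 2)
Step 5: +1 fires, +2 burnt (F count now 1)
Step 6: +1 fires, +1 burnt (F count now 1)
Step 7: +2 fires, +1 burnt (F count now 2)
Step 8: +1 fires, +2 burnt (F count now 1)
Step 9: +0 fires, +1 burnt (F count now 0)
Fire out after step 9
Initially T: 16, now '.': 24
Total burnt (originally-T cells now '.'): 15

Answer: 15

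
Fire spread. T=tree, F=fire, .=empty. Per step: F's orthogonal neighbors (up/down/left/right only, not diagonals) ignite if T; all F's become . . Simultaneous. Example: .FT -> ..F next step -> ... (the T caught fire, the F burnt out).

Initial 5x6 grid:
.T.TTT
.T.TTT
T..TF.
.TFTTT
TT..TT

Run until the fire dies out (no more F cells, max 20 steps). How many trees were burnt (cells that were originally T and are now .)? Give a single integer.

Answer: 15

Derivation:
Step 1: +5 fires, +2 burnt (F count now 5)
Step 2: +6 fires, +5 burnt (F count now 6)
Step 3: +4 fires, +6 burnt (F count now 4)
Step 4: +0 fires, +4 burnt (F count now 0)
Fire out after step 4
Initially T: 18, now '.': 27
Total burnt (originally-T cells now '.'): 15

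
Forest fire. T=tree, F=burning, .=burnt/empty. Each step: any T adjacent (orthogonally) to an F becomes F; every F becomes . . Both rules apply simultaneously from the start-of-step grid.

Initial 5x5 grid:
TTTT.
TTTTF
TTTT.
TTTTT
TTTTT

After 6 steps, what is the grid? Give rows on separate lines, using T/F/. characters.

Step 1: 1 trees catch fire, 1 burn out
  TTTT.
  TTTF.
  TTTT.
  TTTTT
  TTTTT
Step 2: 3 trees catch fire, 1 burn out
  TTTF.
  TTF..
  TTTF.
  TTTTT
  TTTTT
Step 3: 4 trees catch fire, 3 burn out
  TTF..
  TF...
  TTF..
  TTTFT
  TTTTT
Step 4: 6 trees catch fire, 4 burn out
  TF...
  F....
  TF...
  TTF.F
  TTTFT
Step 5: 5 trees catch fire, 6 burn out
  F....
  .....
  F....
  TF...
  TTF.F
Step 6: 2 trees catch fire, 5 burn out
  .....
  .....
  .....
  F....
  TF...

.....
.....
.....
F....
TF...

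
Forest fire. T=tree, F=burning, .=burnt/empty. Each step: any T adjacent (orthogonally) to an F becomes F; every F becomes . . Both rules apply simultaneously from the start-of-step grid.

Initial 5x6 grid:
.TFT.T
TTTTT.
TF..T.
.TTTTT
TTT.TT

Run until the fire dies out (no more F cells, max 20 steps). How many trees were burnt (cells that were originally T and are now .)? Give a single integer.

Answer: 19

Derivation:
Step 1: +6 fires, +2 burnt (F count now 6)
Step 2: +4 fires, +6 burnt (F count now 4)
Step 3: +4 fires, +4 burnt (F count now 4)
Step 4: +2 fires, +4 burnt (F count now 2)
Step 5: +2 fires, +2 burnt (F count now 2)
Step 6: +1 fires, +2 burnt (F count now 1)
Step 7: +0 fires, +1 burnt (F count now 0)
Fire out after step 7
Initially T: 20, now '.': 29
Total burnt (originally-T cells now '.'): 19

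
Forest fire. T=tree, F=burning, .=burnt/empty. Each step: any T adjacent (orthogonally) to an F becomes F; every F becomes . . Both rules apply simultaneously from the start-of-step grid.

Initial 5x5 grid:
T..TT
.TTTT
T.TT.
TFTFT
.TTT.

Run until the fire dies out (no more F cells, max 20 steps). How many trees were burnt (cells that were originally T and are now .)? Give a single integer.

Answer: 15

Derivation:
Step 1: +6 fires, +2 burnt (F count now 6)
Step 2: +4 fires, +6 burnt (F count now 4)
Step 3: +3 fires, +4 burnt (F count now 3)
Step 4: +2 fires, +3 burnt (F count now 2)
Step 5: +0 fires, +2 burnt (F count now 0)
Fire out after step 5
Initially T: 16, now '.': 24
Total burnt (originally-T cells now '.'): 15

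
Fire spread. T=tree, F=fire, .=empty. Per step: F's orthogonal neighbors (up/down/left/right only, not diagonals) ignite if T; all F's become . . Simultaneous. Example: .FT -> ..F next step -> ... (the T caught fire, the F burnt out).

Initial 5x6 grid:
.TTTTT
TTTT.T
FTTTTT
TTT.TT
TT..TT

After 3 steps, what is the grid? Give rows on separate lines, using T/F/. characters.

Step 1: 3 trees catch fire, 1 burn out
  .TTTTT
  FTTT.T
  .FTTTT
  FTT.TT
  TT..TT
Step 2: 4 trees catch fire, 3 burn out
  .TTTTT
  .FTT.T
  ..FTTT
  .FT.TT
  FT..TT
Step 3: 5 trees catch fire, 4 burn out
  .FTTTT
  ..FT.T
  ...FTT
  ..F.TT
  .F..TT

.FTTTT
..FT.T
...FTT
..F.TT
.F..TT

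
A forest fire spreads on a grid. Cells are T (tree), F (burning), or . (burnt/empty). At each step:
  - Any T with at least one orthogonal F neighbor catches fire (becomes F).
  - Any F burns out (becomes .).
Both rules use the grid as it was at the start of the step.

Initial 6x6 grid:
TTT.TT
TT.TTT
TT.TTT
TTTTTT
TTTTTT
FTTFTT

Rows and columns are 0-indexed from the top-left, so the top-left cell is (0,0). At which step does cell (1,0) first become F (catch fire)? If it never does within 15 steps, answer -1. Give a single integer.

Step 1: cell (1,0)='T' (+5 fires, +2 burnt)
Step 2: cell (1,0)='T' (+6 fires, +5 burnt)
Step 3: cell (1,0)='T' (+6 fires, +6 burnt)
Step 4: cell (1,0)='F' (+5 fires, +6 burnt)
  -> target ignites at step 4
Step 5: cell (1,0)='.' (+4 fires, +5 burnt)
Step 6: cell (1,0)='.' (+3 fires, +4 burnt)
Step 7: cell (1,0)='.' (+2 fires, +3 burnt)
Step 8: cell (1,0)='.' (+0 fires, +2 burnt)
  fire out at step 8

4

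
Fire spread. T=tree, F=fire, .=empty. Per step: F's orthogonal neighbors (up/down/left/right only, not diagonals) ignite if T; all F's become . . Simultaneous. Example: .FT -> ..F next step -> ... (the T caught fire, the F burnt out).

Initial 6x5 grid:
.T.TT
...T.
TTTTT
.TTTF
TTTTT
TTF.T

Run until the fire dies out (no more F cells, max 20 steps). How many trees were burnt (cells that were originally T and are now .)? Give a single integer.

Answer: 19

Derivation:
Step 1: +5 fires, +2 burnt (F count now 5)
Step 2: +6 fires, +5 burnt (F count now 6)
Step 3: +4 fires, +6 burnt (F count now 4)
Step 4: +2 fires, +4 burnt (F count now 2)
Step 5: +2 fires, +2 burnt (F count now 2)
Step 6: +0 fires, +2 burnt (F count now 0)
Fire out after step 6
Initially T: 20, now '.': 29
Total burnt (originally-T cells now '.'): 19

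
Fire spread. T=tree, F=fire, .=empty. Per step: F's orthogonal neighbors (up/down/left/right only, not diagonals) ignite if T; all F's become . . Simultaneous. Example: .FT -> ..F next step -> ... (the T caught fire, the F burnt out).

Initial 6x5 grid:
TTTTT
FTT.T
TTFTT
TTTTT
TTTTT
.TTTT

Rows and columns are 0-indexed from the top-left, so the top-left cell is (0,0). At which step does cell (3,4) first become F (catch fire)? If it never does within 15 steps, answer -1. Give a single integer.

Step 1: cell (3,4)='T' (+7 fires, +2 burnt)
Step 2: cell (3,4)='T' (+7 fires, +7 burnt)
Step 3: cell (3,4)='F' (+7 fires, +7 burnt)
  -> target ignites at step 3
Step 4: cell (3,4)='.' (+4 fires, +7 burnt)
Step 5: cell (3,4)='.' (+1 fires, +4 burnt)
Step 6: cell (3,4)='.' (+0 fires, +1 burnt)
  fire out at step 6

3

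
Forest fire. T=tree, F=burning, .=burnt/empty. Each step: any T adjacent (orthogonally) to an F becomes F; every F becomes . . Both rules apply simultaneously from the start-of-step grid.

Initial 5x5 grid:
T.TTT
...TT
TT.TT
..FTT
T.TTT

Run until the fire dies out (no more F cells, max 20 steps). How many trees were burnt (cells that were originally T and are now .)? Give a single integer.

Step 1: +2 fires, +1 burnt (F count now 2)
Step 2: +3 fires, +2 burnt (F count now 3)
Step 3: +3 fires, +3 burnt (F count now 3)
Step 4: +2 fires, +3 burnt (F count now 2)
Step 5: +2 fires, +2 burnt (F count now 2)
Step 6: +0 fires, +2 burnt (F count now 0)
Fire out after step 6
Initially T: 16, now '.': 21
Total burnt (originally-T cells now '.'): 12

Answer: 12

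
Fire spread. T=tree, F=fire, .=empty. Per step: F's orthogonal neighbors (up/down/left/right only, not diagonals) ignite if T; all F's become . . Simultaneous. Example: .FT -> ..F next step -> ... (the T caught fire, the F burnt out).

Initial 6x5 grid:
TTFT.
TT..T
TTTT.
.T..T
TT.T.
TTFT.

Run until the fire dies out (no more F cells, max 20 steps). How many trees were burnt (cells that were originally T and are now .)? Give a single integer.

Answer: 16

Derivation:
Step 1: +4 fires, +2 burnt (F count now 4)
Step 2: +5 fires, +4 burnt (F count now 5)
Step 3: +4 fires, +5 burnt (F count now 4)
Step 4: +2 fires, +4 burnt (F count now 2)
Step 5: +1 fires, +2 burnt (F count now 1)
Step 6: +0 fires, +1 burnt (F count now 0)
Fire out after step 6
Initially T: 18, now '.': 28
Total burnt (originally-T cells now '.'): 16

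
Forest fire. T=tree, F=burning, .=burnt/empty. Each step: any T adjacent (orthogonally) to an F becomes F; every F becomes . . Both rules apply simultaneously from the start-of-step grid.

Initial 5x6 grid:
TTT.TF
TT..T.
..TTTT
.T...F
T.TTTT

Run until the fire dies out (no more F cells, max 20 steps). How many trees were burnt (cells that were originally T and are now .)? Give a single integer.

Step 1: +3 fires, +2 burnt (F count now 3)
Step 2: +3 fires, +3 burnt (F count now 3)
Step 3: +2 fires, +3 burnt (F count now 2)
Step 4: +2 fires, +2 burnt (F count now 2)
Step 5: +0 fires, +2 burnt (F count now 0)
Fire out after step 5
Initially T: 17, now '.': 23
Total burnt (originally-T cells now '.'): 10

Answer: 10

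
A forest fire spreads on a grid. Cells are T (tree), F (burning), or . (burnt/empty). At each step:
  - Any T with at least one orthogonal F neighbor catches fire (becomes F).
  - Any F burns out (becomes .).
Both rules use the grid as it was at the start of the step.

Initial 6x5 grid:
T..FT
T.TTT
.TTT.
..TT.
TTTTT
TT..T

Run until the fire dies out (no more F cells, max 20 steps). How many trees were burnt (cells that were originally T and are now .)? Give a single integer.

Step 1: +2 fires, +1 burnt (F count now 2)
Step 2: +3 fires, +2 burnt (F count now 3)
Step 3: +2 fires, +3 burnt (F count now 2)
Step 4: +3 fires, +2 burnt (F count now 3)
Step 5: +2 fires, +3 burnt (F count now 2)
Step 6: +2 fires, +2 burnt (F count now 2)
Step 7: +2 fires, +2 burnt (F count now 2)
Step 8: +1 fires, +2 burnt (F count now 1)
Step 9: +0 fires, +1 burnt (F count now 0)
Fire out after step 9
Initially T: 19, now '.': 28
Total burnt (originally-T cells now '.'): 17

Answer: 17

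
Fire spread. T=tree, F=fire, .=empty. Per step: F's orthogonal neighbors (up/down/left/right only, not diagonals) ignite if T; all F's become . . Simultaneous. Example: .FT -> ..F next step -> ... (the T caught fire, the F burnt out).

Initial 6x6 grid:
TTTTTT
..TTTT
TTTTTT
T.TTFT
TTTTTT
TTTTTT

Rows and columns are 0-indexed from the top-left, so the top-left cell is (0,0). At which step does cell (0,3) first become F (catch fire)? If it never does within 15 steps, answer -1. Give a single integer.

Step 1: cell (0,3)='T' (+4 fires, +1 burnt)
Step 2: cell (0,3)='T' (+7 fires, +4 burnt)
Step 3: cell (0,3)='T' (+7 fires, +7 burnt)
Step 4: cell (0,3)='F' (+6 fires, +7 burnt)
  -> target ignites at step 4
Step 5: cell (0,3)='.' (+4 fires, +6 burnt)
Step 6: cell (0,3)='.' (+3 fires, +4 burnt)
Step 7: cell (0,3)='.' (+1 fires, +3 burnt)
Step 8: cell (0,3)='.' (+0 fires, +1 burnt)
  fire out at step 8

4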